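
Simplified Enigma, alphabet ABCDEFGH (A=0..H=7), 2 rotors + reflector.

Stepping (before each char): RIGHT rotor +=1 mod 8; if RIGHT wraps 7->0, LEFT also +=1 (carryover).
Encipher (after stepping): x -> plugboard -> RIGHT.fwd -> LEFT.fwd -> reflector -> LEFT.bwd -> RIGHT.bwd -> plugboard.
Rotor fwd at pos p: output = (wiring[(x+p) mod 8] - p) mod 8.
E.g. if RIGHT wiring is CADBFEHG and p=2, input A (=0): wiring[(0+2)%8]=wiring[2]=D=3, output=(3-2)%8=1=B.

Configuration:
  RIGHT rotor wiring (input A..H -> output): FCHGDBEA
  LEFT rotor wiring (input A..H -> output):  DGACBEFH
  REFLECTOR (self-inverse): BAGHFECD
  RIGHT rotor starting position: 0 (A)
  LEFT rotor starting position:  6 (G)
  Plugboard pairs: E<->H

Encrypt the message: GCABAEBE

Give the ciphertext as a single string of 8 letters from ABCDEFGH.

Char 1 ('G'): step: R->1, L=6; G->plug->G->R->H->L->G->refl->C->L'->E->R'->H->plug->E
Char 2 ('C'): step: R->2, L=6; C->plug->C->R->B->L->B->refl->A->L'->D->R'->G->plug->G
Char 3 ('A'): step: R->3, L=6; A->plug->A->R->D->L->A->refl->B->L'->B->R'->D->plug->D
Char 4 ('B'): step: R->4, L=6; B->plug->B->R->F->L->E->refl->F->L'->C->R'->H->plug->E
Char 5 ('A'): step: R->5, L=6; A->plug->A->R->E->L->C->refl->G->L'->H->R'->B->plug->B
Char 6 ('E'): step: R->6, L=6; E->plug->H->R->D->L->A->refl->B->L'->B->R'->E->plug->H
Char 7 ('B'): step: R->7, L=6; B->plug->B->R->G->L->D->refl->H->L'->A->R'->D->plug->D
Char 8 ('E'): step: R->0, L->7 (L advanced); E->plug->H->R->A->L->A->refl->B->L'->D->R'->E->plug->H

Answer: EGDEBHDH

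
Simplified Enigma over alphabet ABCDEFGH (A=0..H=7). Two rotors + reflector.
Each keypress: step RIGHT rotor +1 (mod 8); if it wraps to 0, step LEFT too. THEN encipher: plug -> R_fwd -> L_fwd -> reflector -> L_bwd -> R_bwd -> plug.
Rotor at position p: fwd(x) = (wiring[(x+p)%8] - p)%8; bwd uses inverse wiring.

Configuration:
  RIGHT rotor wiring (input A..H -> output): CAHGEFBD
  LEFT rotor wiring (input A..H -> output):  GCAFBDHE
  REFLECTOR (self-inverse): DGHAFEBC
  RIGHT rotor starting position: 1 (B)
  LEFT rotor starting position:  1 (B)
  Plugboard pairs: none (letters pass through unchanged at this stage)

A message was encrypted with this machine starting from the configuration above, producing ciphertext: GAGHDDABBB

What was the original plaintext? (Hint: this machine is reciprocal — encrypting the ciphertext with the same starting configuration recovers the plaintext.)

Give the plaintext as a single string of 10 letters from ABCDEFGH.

Answer: ADEFHFFEHF

Derivation:
Char 1 ('G'): step: R->2, L=1; G->plug->G->R->A->L->B->refl->G->L'->F->R'->A->plug->A
Char 2 ('A'): step: R->3, L=1; A->plug->A->R->D->L->A->refl->D->L'->G->R'->D->plug->D
Char 3 ('G'): step: R->4, L=1; G->plug->G->R->D->L->A->refl->D->L'->G->R'->E->plug->E
Char 4 ('H'): step: R->5, L=1; H->plug->H->R->H->L->F->refl->E->L'->C->R'->F->plug->F
Char 5 ('D'): step: R->6, L=1; D->plug->D->R->C->L->E->refl->F->L'->H->R'->H->plug->H
Char 6 ('D'): step: R->7, L=1; D->plug->D->R->A->L->B->refl->G->L'->F->R'->F->plug->F
Char 7 ('A'): step: R->0, L->2 (L advanced); A->plug->A->R->C->L->H->refl->C->L'->F->R'->F->plug->F
Char 8 ('B'): step: R->1, L=2; B->plug->B->R->G->L->E->refl->F->L'->E->R'->E->plug->E
Char 9 ('B'): step: R->2, L=2; B->plug->B->R->E->L->F->refl->E->L'->G->R'->H->plug->H
Char 10 ('B'): step: R->3, L=2; B->plug->B->R->B->L->D->refl->A->L'->H->R'->F->plug->F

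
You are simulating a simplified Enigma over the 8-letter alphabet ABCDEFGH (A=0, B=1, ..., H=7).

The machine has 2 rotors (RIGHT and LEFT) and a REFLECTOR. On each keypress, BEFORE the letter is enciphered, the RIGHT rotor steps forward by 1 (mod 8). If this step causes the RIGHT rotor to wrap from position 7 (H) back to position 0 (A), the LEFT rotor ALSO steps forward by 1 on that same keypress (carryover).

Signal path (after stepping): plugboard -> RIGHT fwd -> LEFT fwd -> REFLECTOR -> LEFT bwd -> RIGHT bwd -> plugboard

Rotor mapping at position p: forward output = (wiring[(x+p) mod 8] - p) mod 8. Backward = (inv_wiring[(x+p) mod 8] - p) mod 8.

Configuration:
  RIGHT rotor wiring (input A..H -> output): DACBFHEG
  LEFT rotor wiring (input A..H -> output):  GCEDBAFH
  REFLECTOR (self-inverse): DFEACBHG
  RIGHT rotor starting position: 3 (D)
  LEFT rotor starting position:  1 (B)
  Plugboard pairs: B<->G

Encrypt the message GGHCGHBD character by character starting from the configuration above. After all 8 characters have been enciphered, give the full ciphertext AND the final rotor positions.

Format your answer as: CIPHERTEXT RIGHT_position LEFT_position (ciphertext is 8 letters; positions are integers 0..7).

Char 1 ('G'): step: R->4, L=1; G->plug->B->R->D->L->A->refl->D->L'->B->R'->A->plug->A
Char 2 ('G'): step: R->5, L=1; G->plug->B->R->H->L->F->refl->B->L'->A->R'->H->plug->H
Char 3 ('H'): step: R->6, L=1; H->plug->H->R->B->L->D->refl->A->L'->D->R'->F->plug->F
Char 4 ('C'): step: R->7, L=1; C->plug->C->R->B->L->D->refl->A->L'->D->R'->D->plug->D
Char 5 ('G'): step: R->0, L->2 (L advanced); G->plug->B->R->A->L->C->refl->E->L'->G->R'->H->plug->H
Char 6 ('H'): step: R->1, L=2; H->plug->H->R->C->L->H->refl->G->L'->D->R'->F->plug->F
Char 7 ('B'): step: R->2, L=2; B->plug->G->R->B->L->B->refl->F->L'->F->R'->D->plug->D
Char 8 ('D'): step: R->3, L=2; D->plug->D->R->B->L->B->refl->F->L'->F->R'->G->plug->B
Final: ciphertext=AHFDHFDB, RIGHT=3, LEFT=2

Answer: AHFDHFDB 3 2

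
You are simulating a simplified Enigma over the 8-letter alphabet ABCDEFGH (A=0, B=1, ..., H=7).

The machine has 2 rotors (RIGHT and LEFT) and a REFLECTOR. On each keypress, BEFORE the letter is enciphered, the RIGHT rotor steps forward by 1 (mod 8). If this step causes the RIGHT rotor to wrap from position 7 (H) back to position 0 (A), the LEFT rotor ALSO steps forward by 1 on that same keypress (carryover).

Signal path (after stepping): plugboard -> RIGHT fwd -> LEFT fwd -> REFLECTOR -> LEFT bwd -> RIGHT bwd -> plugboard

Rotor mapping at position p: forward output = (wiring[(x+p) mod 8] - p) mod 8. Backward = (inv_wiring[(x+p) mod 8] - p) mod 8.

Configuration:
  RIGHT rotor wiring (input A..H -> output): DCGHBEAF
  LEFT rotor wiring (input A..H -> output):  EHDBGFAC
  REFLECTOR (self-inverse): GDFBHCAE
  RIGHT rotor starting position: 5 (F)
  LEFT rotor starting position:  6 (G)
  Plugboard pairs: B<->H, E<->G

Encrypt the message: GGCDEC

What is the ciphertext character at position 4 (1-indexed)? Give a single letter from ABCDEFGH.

Char 1 ('G'): step: R->6, L=6; G->plug->E->R->A->L->C->refl->F->L'->E->R'->D->plug->D
Char 2 ('G'): step: R->7, L=6; G->plug->E->R->A->L->C->refl->F->L'->E->R'->B->plug->H
Char 3 ('C'): step: R->0, L->7 (L advanced); C->plug->C->R->G->L->G->refl->A->L'->C->R'->B->plug->H
Char 4 ('D'): step: R->1, L=7; D->plug->D->R->A->L->D->refl->B->L'->H->R'->F->plug->F

F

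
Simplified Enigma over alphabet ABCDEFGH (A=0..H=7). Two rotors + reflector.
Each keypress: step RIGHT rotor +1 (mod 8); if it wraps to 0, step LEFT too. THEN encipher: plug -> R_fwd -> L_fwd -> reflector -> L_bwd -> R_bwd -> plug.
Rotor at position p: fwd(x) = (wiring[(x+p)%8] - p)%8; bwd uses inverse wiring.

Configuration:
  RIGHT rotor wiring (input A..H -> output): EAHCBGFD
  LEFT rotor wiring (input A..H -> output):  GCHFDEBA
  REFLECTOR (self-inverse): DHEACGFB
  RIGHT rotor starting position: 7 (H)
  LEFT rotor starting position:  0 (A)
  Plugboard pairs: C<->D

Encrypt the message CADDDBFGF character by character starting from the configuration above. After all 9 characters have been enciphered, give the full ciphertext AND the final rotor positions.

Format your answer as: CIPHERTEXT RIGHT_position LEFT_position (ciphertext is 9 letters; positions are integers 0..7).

Char 1 ('C'): step: R->0, L->1 (L advanced); C->plug->D->R->C->L->E->refl->C->L'->D->R'->H->plug->H
Char 2 ('A'): step: R->1, L=1; A->plug->A->R->H->L->F->refl->G->L'->B->R'->C->plug->D
Char 3 ('D'): step: R->2, L=1; D->plug->C->R->H->L->F->refl->G->L'->B->R'->F->plug->F
Char 4 ('D'): step: R->3, L=1; D->plug->C->R->D->L->C->refl->E->L'->C->R'->D->plug->C
Char 5 ('D'): step: R->4, L=1; D->plug->C->R->B->L->G->refl->F->L'->H->R'->D->plug->C
Char 6 ('B'): step: R->5, L=1; B->plug->B->R->A->L->B->refl->H->L'->G->R'->C->plug->D
Char 7 ('F'): step: R->6, L=1; F->plug->F->R->E->L->D->refl->A->L'->F->R'->B->plug->B
Char 8 ('G'): step: R->7, L=1; G->plug->G->R->H->L->F->refl->G->L'->B->R'->C->plug->D
Char 9 ('F'): step: R->0, L->2 (L advanced); F->plug->F->R->G->L->E->refl->C->L'->D->R'->H->plug->H
Final: ciphertext=HDFCCDBDH, RIGHT=0, LEFT=2

Answer: HDFCCDBDH 0 2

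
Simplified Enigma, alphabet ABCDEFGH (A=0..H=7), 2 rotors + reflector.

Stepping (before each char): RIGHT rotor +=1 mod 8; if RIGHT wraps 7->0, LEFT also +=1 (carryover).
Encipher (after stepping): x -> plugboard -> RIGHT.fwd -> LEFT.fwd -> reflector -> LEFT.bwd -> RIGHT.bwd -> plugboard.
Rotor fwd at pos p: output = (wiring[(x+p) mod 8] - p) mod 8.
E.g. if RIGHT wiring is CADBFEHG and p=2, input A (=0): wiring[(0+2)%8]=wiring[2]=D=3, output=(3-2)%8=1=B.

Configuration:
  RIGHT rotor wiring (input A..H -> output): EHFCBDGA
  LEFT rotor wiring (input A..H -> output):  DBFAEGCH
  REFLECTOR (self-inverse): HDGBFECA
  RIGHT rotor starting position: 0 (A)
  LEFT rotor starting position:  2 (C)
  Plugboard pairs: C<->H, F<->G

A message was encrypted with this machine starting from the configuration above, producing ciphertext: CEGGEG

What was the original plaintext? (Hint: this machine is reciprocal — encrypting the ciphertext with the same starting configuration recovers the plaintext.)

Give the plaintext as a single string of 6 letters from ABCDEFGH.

Char 1 ('C'): step: R->1, L=2; C->plug->H->R->D->L->E->refl->F->L'->F->R'->F->plug->G
Char 2 ('E'): step: R->2, L=2; E->plug->E->R->E->L->A->refl->H->L'->H->R'->C->plug->H
Char 3 ('G'): step: R->3, L=2; G->plug->F->R->B->L->G->refl->C->L'->C->R'->H->plug->C
Char 4 ('G'): step: R->4, L=2; G->plug->F->R->D->L->E->refl->F->L'->F->R'->A->plug->A
Char 5 ('E'): step: R->5, L=2; E->plug->E->R->C->L->C->refl->G->L'->B->R'->B->plug->B
Char 6 ('G'): step: R->6, L=2; G->plug->F->R->E->L->A->refl->H->L'->H->R'->E->plug->E

Answer: GHCABE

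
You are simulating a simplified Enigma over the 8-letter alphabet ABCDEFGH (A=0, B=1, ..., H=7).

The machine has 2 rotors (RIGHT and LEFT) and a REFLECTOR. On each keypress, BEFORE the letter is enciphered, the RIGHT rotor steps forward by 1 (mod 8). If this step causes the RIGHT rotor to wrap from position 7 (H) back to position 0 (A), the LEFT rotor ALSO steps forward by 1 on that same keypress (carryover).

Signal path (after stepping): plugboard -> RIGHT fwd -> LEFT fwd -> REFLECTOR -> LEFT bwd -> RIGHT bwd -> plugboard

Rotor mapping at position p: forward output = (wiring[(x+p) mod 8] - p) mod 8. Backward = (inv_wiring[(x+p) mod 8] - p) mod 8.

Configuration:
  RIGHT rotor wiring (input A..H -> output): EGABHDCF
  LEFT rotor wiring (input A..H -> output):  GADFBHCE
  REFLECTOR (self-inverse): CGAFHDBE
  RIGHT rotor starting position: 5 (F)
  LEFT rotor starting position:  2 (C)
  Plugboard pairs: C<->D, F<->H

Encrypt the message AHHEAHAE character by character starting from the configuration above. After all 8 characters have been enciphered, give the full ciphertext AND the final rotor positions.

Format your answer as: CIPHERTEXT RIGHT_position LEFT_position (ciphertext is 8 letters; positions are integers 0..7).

Char 1 ('A'): step: R->6, L=2; A->plug->A->R->E->L->A->refl->C->L'->F->R'->H->plug->F
Char 2 ('H'): step: R->7, L=2; H->plug->F->R->A->L->B->refl->G->L'->H->R'->C->plug->D
Char 3 ('H'): step: R->0, L->3 (L advanced); H->plug->F->R->D->L->H->refl->E->L'->C->R'->G->plug->G
Char 4 ('E'): step: R->1, L=3; E->plug->E->R->C->L->E->refl->H->L'->D->R'->H->plug->F
Char 5 ('A'): step: R->2, L=3; A->plug->A->R->G->L->F->refl->D->L'->F->R'->C->plug->D
Char 6 ('H'): step: R->3, L=3; H->plug->F->R->B->L->G->refl->B->L'->E->R'->B->plug->B
Char 7 ('A'): step: R->4, L=3; A->plug->A->R->D->L->H->refl->E->L'->C->R'->F->plug->H
Char 8 ('E'): step: R->5, L=3; E->plug->E->R->B->L->G->refl->B->L'->E->R'->G->plug->G
Final: ciphertext=FDGFDBHG, RIGHT=5, LEFT=3

Answer: FDGFDBHG 5 3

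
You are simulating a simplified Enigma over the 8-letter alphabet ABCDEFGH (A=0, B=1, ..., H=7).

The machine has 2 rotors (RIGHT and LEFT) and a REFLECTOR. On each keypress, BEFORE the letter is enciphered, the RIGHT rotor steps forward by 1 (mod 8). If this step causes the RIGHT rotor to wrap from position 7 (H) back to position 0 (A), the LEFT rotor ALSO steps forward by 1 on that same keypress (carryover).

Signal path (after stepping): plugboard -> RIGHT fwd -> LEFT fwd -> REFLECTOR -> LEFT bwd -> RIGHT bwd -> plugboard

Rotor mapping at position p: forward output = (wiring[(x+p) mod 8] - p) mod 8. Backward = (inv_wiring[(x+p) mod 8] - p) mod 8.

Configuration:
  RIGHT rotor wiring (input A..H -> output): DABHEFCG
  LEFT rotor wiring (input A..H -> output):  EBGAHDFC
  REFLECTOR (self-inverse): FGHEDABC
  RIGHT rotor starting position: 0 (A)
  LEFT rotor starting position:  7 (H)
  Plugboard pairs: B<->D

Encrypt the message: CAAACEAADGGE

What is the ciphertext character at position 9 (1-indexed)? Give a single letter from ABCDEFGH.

Char 1 ('C'): step: R->1, L=7; C->plug->C->R->G->L->E->refl->D->L'->A->R'->B->plug->D
Char 2 ('A'): step: R->2, L=7; A->plug->A->R->H->L->G->refl->B->L'->E->R'->F->plug->F
Char 3 ('A'): step: R->3, L=7; A->plug->A->R->E->L->B->refl->G->L'->H->R'->D->plug->B
Char 4 ('A'): step: R->4, L=7; A->plug->A->R->A->L->D->refl->E->L'->G->R'->C->plug->C
Char 5 ('C'): step: R->5, L=7; C->plug->C->R->B->L->F->refl->A->L'->F->R'->B->plug->D
Char 6 ('E'): step: R->6, L=7; E->plug->E->R->D->L->H->refl->C->L'->C->R'->D->plug->B
Char 7 ('A'): step: R->7, L=7; A->plug->A->R->H->L->G->refl->B->L'->E->R'->B->plug->D
Char 8 ('A'): step: R->0, L->0 (L advanced); A->plug->A->R->D->L->A->refl->F->L'->G->R'->H->plug->H
Char 9 ('D'): step: R->1, L=0; D->plug->B->R->A->L->E->refl->D->L'->F->R'->G->plug->G

G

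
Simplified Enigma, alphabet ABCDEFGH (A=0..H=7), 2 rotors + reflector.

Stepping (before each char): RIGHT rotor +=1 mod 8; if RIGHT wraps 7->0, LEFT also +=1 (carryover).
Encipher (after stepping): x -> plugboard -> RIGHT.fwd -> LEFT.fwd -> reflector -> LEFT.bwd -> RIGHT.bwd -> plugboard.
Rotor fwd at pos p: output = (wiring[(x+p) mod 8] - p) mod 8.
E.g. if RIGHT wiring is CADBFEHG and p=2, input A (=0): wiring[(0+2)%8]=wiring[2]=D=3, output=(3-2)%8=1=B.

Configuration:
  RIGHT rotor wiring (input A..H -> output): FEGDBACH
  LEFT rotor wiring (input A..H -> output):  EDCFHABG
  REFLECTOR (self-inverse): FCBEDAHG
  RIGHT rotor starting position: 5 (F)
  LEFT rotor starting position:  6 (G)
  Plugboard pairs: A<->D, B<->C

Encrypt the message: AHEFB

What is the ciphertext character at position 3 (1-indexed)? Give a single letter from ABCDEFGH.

Char 1 ('A'): step: R->6, L=6; A->plug->D->R->G->L->B->refl->C->L'->H->R'->C->plug->B
Char 2 ('H'): step: R->7, L=6; H->plug->H->R->D->L->F->refl->A->L'->B->R'->G->plug->G
Char 3 ('E'): step: R->0, L->7 (L advanced); E->plug->E->R->B->L->F->refl->A->L'->F->R'->A->plug->D

D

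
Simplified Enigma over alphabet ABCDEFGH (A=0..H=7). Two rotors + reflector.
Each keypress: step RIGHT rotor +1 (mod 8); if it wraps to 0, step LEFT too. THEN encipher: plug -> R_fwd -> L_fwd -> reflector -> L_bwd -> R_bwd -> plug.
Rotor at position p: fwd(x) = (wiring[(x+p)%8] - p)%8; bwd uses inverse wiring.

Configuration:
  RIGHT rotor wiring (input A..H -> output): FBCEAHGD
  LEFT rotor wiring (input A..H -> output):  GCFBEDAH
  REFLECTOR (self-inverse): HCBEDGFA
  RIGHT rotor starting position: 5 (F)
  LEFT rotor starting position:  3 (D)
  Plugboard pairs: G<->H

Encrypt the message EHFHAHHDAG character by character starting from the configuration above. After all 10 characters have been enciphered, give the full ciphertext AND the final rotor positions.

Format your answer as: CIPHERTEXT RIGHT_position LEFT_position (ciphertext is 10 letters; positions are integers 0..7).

Answer: BDACFCABGE 7 4

Derivation:
Char 1 ('E'): step: R->6, L=3; E->plug->E->R->E->L->E->refl->D->L'->F->R'->B->plug->B
Char 2 ('H'): step: R->7, L=3; H->plug->G->R->A->L->G->refl->F->L'->D->R'->D->plug->D
Char 3 ('F'): step: R->0, L->4 (L advanced); F->plug->F->R->H->L->F->refl->G->L'->F->R'->A->plug->A
Char 4 ('H'): step: R->1, L=4; H->plug->G->R->C->L->E->refl->D->L'->D->R'->C->plug->C
Char 5 ('A'): step: R->2, L=4; A->plug->A->R->A->L->A->refl->H->L'->B->R'->F->plug->F
Char 6 ('H'): step: R->3, L=4; H->plug->G->R->G->L->B->refl->C->L'->E->R'->C->plug->C
Char 7 ('H'): step: R->4, L=4; H->plug->G->R->G->L->B->refl->C->L'->E->R'->A->plug->A
Char 8 ('D'): step: R->5, L=4; D->plug->D->R->A->L->A->refl->H->L'->B->R'->B->plug->B
Char 9 ('A'): step: R->6, L=4; A->plug->A->R->A->L->A->refl->H->L'->B->R'->H->plug->G
Char 10 ('G'): step: R->7, L=4; G->plug->H->R->H->L->F->refl->G->L'->F->R'->E->plug->E
Final: ciphertext=BDACFCABGE, RIGHT=7, LEFT=4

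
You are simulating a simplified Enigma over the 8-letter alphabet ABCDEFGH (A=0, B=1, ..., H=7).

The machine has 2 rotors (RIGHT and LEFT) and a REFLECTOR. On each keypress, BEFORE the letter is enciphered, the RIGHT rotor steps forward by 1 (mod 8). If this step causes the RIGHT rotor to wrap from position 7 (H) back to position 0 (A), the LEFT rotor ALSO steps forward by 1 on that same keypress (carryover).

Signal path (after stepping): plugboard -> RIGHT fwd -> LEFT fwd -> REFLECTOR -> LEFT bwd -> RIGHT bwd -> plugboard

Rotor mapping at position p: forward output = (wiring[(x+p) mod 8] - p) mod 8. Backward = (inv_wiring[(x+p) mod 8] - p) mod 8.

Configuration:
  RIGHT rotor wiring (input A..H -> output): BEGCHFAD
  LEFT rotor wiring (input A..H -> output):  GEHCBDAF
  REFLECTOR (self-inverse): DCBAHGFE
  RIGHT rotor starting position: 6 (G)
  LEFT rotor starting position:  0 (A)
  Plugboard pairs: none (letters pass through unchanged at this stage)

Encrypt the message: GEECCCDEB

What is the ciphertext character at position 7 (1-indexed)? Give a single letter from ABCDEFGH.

Char 1 ('G'): step: R->7, L=0; G->plug->G->R->G->L->A->refl->D->L'->F->R'->C->plug->C
Char 2 ('E'): step: R->0, L->1 (L advanced); E->plug->E->R->H->L->F->refl->G->L'->B->R'->A->plug->A
Char 3 ('E'): step: R->1, L=1; E->plug->E->R->E->L->C->refl->B->L'->C->R'->G->plug->G
Char 4 ('C'): step: R->2, L=1; C->plug->C->R->F->L->H->refl->E->L'->G->R'->E->plug->E
Char 5 ('C'): step: R->3, L=1; C->plug->C->R->C->L->B->refl->C->L'->E->R'->B->plug->B
Char 6 ('C'): step: R->4, L=1; C->plug->C->R->E->L->C->refl->B->L'->C->R'->G->plug->G
Char 7 ('D'): step: R->5, L=1; D->plug->D->R->E->L->C->refl->B->L'->C->R'->H->plug->H

H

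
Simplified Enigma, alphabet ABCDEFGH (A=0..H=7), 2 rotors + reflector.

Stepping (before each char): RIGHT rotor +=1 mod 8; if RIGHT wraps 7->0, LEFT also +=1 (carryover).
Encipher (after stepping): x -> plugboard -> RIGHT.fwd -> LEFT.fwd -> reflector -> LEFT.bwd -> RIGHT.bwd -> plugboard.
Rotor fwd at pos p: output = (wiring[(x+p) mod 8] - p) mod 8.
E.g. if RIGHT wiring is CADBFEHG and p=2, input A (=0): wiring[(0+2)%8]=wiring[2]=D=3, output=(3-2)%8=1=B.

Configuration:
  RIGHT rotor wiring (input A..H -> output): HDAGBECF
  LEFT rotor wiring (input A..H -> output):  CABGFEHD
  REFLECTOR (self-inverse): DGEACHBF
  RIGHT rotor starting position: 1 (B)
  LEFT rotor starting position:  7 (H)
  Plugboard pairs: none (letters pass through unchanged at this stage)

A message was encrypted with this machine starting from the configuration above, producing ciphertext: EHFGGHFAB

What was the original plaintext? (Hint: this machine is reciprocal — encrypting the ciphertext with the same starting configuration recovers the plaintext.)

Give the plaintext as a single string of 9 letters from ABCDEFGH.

Char 1 ('E'): step: R->2, L=7; E->plug->E->R->A->L->E->refl->C->L'->D->R'->F->plug->F
Char 2 ('H'): step: R->3, L=7; H->plug->H->R->F->L->G->refl->B->L'->C->R'->E->plug->E
Char 3 ('F'): step: R->4, L=7; F->plug->F->R->H->L->A->refl->D->L'->B->R'->D->plug->D
Char 4 ('G'): step: R->5, L=7; G->plug->G->R->B->L->D->refl->A->L'->H->R'->A->plug->A
Char 5 ('G'): step: R->6, L=7; G->plug->G->R->D->L->C->refl->E->L'->A->R'->F->plug->F
Char 6 ('H'): step: R->7, L=7; H->plug->H->R->D->L->C->refl->E->L'->A->R'->B->plug->B
Char 7 ('F'): step: R->0, L->0 (L advanced); F->plug->F->R->E->L->F->refl->H->L'->G->R'->D->plug->D
Char 8 ('A'): step: R->1, L=0; A->plug->A->R->C->L->B->refl->G->L'->D->R'->E->plug->E
Char 9 ('B'): step: R->2, L=0; B->plug->B->R->E->L->F->refl->H->L'->G->R'->A->plug->A

Answer: FEDAFBDEA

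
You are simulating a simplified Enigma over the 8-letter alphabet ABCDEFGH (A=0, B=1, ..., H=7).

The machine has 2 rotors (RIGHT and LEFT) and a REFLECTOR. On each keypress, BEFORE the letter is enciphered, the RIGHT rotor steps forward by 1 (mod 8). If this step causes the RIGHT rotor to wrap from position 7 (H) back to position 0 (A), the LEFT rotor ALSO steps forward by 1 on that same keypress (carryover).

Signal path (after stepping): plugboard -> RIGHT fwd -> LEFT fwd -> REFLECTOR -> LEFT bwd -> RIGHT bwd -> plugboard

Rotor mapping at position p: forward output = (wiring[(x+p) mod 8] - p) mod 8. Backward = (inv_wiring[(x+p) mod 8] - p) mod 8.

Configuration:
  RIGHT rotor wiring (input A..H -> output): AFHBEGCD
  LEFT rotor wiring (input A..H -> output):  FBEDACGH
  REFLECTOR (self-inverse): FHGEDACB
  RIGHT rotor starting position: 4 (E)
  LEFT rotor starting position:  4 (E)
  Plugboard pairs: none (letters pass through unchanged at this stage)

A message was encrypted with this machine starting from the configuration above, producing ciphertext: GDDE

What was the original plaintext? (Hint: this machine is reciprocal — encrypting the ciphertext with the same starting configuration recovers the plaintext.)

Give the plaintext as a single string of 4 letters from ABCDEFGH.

Char 1 ('G'): step: R->5, L=4; G->plug->G->R->E->L->B->refl->H->L'->H->R'->H->plug->H
Char 2 ('D'): step: R->6, L=4; D->plug->D->R->H->L->H->refl->B->L'->E->R'->A->plug->A
Char 3 ('D'): step: R->7, L=4; D->plug->D->R->A->L->E->refl->D->L'->D->R'->H->plug->H
Char 4 ('E'): step: R->0, L->5 (L advanced); E->plug->E->R->E->L->E->refl->D->L'->H->R'->C->plug->C

Answer: HAHC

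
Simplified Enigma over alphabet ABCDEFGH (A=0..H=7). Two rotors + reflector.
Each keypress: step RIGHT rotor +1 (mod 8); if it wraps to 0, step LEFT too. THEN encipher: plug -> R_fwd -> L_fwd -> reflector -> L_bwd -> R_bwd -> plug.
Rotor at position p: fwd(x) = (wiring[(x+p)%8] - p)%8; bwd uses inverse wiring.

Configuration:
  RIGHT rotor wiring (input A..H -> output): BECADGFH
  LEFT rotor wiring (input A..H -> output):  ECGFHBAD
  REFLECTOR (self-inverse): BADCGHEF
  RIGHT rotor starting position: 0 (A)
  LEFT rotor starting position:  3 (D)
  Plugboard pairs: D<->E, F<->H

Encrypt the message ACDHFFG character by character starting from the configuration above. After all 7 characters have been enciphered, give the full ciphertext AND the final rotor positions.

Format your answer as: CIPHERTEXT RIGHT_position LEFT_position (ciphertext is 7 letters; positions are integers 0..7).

Char 1 ('A'): step: R->1, L=3; A->plug->A->R->D->L->F->refl->H->L'->G->R'->G->plug->G
Char 2 ('C'): step: R->2, L=3; C->plug->C->R->B->L->E->refl->G->L'->C->R'->H->plug->F
Char 3 ('D'): step: R->3, L=3; D->plug->E->R->E->L->A->refl->B->L'->F->R'->A->plug->A
Char 4 ('H'): step: R->4, L=3; H->plug->F->R->A->L->C->refl->D->L'->H->R'->A->plug->A
Char 5 ('F'): step: R->5, L=3; F->plug->H->R->G->L->H->refl->F->L'->D->R'->G->plug->G
Char 6 ('F'): step: R->6, L=3; F->plug->H->R->A->L->C->refl->D->L'->H->R'->A->plug->A
Char 7 ('G'): step: R->7, L=3; G->plug->G->R->H->L->D->refl->C->L'->A->R'->A->plug->A
Final: ciphertext=GFAAGAA, RIGHT=7, LEFT=3

Answer: GFAAGAA 7 3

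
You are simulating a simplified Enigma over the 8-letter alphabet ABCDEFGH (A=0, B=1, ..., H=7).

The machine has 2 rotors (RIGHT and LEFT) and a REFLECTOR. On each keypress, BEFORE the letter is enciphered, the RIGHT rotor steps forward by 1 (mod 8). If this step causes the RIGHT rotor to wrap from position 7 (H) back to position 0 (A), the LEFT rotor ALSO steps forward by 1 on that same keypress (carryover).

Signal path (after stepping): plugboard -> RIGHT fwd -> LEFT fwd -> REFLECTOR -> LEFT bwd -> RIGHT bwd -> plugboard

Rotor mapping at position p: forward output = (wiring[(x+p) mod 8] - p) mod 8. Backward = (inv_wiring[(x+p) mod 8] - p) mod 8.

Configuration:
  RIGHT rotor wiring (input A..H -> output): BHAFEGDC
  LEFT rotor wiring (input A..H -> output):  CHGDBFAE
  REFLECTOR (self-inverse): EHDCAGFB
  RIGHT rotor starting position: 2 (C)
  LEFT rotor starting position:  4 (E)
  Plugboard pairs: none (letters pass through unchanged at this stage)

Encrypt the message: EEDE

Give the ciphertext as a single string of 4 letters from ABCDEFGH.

Char 1 ('E'): step: R->3, L=4; E->plug->E->R->H->L->H->refl->B->L'->B->R'->B->plug->B
Char 2 ('E'): step: R->4, L=4; E->plug->E->R->F->L->D->refl->C->L'->G->R'->D->plug->D
Char 3 ('D'): step: R->5, L=4; D->plug->D->R->E->L->G->refl->F->L'->A->R'->G->plug->G
Char 4 ('E'): step: R->6, L=4; E->plug->E->R->C->L->E->refl->A->L'->D->R'->C->plug->C

Answer: BDGC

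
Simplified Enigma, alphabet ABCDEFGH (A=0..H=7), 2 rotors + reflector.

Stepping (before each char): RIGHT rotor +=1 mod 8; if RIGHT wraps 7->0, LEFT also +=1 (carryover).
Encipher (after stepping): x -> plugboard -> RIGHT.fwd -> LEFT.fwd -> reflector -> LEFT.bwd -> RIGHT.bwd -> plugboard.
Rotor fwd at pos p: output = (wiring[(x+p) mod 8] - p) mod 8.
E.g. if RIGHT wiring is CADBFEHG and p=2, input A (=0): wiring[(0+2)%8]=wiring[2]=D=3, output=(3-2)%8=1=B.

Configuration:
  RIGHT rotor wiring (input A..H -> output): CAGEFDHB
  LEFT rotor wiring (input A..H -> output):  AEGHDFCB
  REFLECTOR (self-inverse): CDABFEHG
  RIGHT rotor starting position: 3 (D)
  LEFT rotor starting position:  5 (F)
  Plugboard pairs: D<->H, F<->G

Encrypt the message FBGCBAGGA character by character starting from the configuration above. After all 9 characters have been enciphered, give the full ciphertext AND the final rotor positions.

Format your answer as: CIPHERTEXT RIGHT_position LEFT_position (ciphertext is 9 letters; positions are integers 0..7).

Answer: AGEACCCDH 4 6

Derivation:
Char 1 ('F'): step: R->4, L=5; F->plug->G->R->C->L->E->refl->F->L'->B->R'->A->plug->A
Char 2 ('B'): step: R->5, L=5; B->plug->B->R->C->L->E->refl->F->L'->B->R'->F->plug->G
Char 3 ('G'): step: R->6, L=5; G->plug->F->R->G->L->C->refl->A->L'->A->R'->E->plug->E
Char 4 ('C'): step: R->7, L=5; C->plug->C->R->B->L->F->refl->E->L'->C->R'->A->plug->A
Char 5 ('B'): step: R->0, L->6 (L advanced); B->plug->B->R->A->L->E->refl->F->L'->G->R'->C->plug->C
Char 6 ('A'): step: R->1, L=6; A->plug->A->R->H->L->H->refl->G->L'->D->R'->C->plug->C
Char 7 ('G'): step: R->2, L=6; G->plug->F->R->H->L->H->refl->G->L'->D->R'->C->plug->C
Char 8 ('G'): step: R->3, L=6; G->plug->F->R->H->L->H->refl->G->L'->D->R'->H->plug->D
Char 9 ('A'): step: R->4, L=6; A->plug->A->R->B->L->D->refl->B->L'->F->R'->D->plug->H
Final: ciphertext=AGEACCCDH, RIGHT=4, LEFT=6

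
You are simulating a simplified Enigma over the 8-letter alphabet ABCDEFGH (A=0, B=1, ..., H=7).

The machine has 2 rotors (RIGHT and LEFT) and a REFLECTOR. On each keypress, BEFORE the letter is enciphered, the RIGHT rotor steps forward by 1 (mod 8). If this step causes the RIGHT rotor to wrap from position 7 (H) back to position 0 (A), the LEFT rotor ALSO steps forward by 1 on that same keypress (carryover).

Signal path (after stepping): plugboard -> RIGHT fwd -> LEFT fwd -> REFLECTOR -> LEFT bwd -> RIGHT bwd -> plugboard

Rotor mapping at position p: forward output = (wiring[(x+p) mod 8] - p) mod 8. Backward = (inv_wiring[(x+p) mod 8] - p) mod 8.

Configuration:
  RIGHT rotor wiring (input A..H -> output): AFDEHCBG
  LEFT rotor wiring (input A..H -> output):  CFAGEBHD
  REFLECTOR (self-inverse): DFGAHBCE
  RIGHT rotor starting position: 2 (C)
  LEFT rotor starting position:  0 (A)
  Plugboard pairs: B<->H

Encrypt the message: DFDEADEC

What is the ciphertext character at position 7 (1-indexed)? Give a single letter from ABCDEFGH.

Char 1 ('D'): step: R->3, L=0; D->plug->D->R->G->L->H->refl->E->L'->E->R'->B->plug->H
Char 2 ('F'): step: R->4, L=0; F->plug->F->R->B->L->F->refl->B->L'->F->R'->C->plug->C
Char 3 ('D'): step: R->5, L=0; D->plug->D->R->D->L->G->refl->C->L'->A->R'->E->plug->E
Char 4 ('E'): step: R->6, L=0; E->plug->E->R->F->L->B->refl->F->L'->B->R'->G->plug->G
Char 5 ('A'): step: R->7, L=0; A->plug->A->R->H->L->D->refl->A->L'->C->R'->H->plug->B
Char 6 ('D'): step: R->0, L->1 (L advanced); D->plug->D->R->E->L->A->refl->D->L'->D->R'->C->plug->C
Char 7 ('E'): step: R->1, L=1; E->plug->E->R->B->L->H->refl->E->L'->A->R'->F->plug->F

F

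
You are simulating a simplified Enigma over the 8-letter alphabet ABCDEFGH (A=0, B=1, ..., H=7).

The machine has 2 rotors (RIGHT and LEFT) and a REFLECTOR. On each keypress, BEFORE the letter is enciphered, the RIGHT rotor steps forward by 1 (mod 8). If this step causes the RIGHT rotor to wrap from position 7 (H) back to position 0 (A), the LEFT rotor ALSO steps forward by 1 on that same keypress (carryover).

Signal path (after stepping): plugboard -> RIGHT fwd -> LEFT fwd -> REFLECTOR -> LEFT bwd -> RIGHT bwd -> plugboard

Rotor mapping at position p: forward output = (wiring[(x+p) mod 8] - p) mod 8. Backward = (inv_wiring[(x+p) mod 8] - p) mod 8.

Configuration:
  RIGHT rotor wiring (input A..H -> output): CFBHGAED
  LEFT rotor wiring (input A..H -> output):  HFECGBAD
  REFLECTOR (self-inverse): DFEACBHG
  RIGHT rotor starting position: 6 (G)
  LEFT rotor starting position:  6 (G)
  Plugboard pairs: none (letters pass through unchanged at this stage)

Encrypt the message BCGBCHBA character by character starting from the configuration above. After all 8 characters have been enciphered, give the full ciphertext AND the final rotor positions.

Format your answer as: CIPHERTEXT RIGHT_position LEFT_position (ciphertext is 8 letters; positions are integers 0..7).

Answer: AGDEGDAG 6 7

Derivation:
Char 1 ('B'): step: R->7, L=6; B->plug->B->R->D->L->H->refl->G->L'->E->R'->A->plug->A
Char 2 ('C'): step: R->0, L->7 (L advanced); C->plug->C->R->B->L->A->refl->D->L'->E->R'->G->plug->G
Char 3 ('G'): step: R->1, L=7; G->plug->G->R->C->L->G->refl->H->L'->F->R'->D->plug->D
Char 4 ('B'): step: R->2, L=7; B->plug->B->R->F->L->H->refl->G->L'->C->R'->E->plug->E
Char 5 ('C'): step: R->3, L=7; C->plug->C->R->F->L->H->refl->G->L'->C->R'->G->plug->G
Char 6 ('H'): step: R->4, L=7; H->plug->H->R->D->L->F->refl->B->L'->H->R'->D->plug->D
Char 7 ('B'): step: R->5, L=7; B->plug->B->R->H->L->B->refl->F->L'->D->R'->A->plug->A
Char 8 ('A'): step: R->6, L=7; A->plug->A->R->G->L->C->refl->E->L'->A->R'->G->plug->G
Final: ciphertext=AGDEGDAG, RIGHT=6, LEFT=7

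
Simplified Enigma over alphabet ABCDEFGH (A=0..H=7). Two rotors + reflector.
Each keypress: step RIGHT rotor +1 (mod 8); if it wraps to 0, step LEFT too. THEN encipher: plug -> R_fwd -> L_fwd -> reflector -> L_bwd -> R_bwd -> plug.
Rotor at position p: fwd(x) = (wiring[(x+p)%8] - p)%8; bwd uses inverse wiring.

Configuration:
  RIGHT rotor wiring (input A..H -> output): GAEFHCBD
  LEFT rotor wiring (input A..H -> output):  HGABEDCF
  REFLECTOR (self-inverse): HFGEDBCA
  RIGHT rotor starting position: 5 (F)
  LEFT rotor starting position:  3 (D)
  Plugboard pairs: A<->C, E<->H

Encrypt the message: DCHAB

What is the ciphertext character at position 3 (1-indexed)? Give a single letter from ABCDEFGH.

Char 1 ('D'): step: R->6, L=3; D->plug->D->R->C->L->A->refl->H->L'->D->R'->A->plug->C
Char 2 ('C'): step: R->7, L=3; C->plug->A->R->E->L->C->refl->G->L'->A->R'->F->plug->F
Char 3 ('H'): step: R->0, L->4 (L advanced); H->plug->E->R->H->L->F->refl->B->L'->D->R'->H->plug->E

E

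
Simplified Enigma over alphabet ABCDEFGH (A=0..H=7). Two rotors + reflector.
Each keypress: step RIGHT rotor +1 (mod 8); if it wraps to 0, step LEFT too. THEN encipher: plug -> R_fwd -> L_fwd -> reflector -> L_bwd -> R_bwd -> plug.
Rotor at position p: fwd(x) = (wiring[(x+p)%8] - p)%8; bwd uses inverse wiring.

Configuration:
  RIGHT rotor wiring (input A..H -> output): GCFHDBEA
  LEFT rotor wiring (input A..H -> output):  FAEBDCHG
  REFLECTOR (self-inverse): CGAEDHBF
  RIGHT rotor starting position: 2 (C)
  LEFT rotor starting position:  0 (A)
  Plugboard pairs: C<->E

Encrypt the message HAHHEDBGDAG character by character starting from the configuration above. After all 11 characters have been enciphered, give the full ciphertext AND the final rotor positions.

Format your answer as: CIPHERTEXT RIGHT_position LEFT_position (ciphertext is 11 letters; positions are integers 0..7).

Answer: AHFCBFHBGGE 5 1

Derivation:
Char 1 ('H'): step: R->3, L=0; H->plug->H->R->C->L->E->refl->D->L'->E->R'->A->plug->A
Char 2 ('A'): step: R->4, L=0; A->plug->A->R->H->L->G->refl->B->L'->D->R'->H->plug->H
Char 3 ('H'): step: R->5, L=0; H->plug->H->R->G->L->H->refl->F->L'->A->R'->F->plug->F
Char 4 ('H'): step: R->6, L=0; H->plug->H->R->D->L->B->refl->G->L'->H->R'->E->plug->C
Char 5 ('E'): step: R->7, L=0; E->plug->C->R->D->L->B->refl->G->L'->H->R'->B->plug->B
Char 6 ('D'): step: R->0, L->1 (L advanced); D->plug->D->R->H->L->E->refl->D->L'->B->R'->F->plug->F
Char 7 ('B'): step: R->1, L=1; B->plug->B->R->E->L->B->refl->G->L'->F->R'->H->plug->H
Char 8 ('G'): step: R->2, L=1; G->plug->G->R->E->L->B->refl->G->L'->F->R'->B->plug->B
Char 9 ('D'): step: R->3, L=1; D->plug->D->R->B->L->D->refl->E->L'->H->R'->G->plug->G
Char 10 ('A'): step: R->4, L=1; A->plug->A->R->H->L->E->refl->D->L'->B->R'->G->plug->G
Char 11 ('G'): step: R->5, L=1; G->plug->G->R->C->L->A->refl->C->L'->D->R'->C->plug->E
Final: ciphertext=AHFCBFHBGGE, RIGHT=5, LEFT=1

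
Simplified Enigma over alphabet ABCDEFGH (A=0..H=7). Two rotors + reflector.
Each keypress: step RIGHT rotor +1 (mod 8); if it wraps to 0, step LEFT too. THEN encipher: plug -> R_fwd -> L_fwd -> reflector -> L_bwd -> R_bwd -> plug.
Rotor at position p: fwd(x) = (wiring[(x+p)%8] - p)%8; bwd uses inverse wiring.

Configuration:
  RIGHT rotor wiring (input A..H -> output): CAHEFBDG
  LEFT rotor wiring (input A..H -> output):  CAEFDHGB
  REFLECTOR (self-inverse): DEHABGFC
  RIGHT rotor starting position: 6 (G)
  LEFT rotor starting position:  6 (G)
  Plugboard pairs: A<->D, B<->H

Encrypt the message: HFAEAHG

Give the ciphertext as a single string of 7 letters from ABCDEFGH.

Answer: EBCBFAB

Derivation:
Char 1 ('H'): step: R->7, L=6; H->plug->B->R->D->L->C->refl->H->L'->F->R'->E->plug->E
Char 2 ('F'): step: R->0, L->7 (L advanced); F->plug->F->R->B->L->D->refl->A->L'->G->R'->H->plug->B
Char 3 ('A'): step: R->1, L=7; A->plug->D->R->E->L->G->refl->F->L'->D->R'->C->plug->C
Char 4 ('E'): step: R->2, L=7; E->plug->E->R->B->L->D->refl->A->L'->G->R'->H->plug->B
Char 5 ('A'): step: R->3, L=7; A->plug->D->R->A->L->C->refl->H->L'->H->R'->F->plug->F
Char 6 ('H'): step: R->4, L=7; H->plug->B->R->F->L->E->refl->B->L'->C->R'->D->plug->A
Char 7 ('G'): step: R->5, L=7; G->plug->G->R->H->L->H->refl->C->L'->A->R'->H->plug->B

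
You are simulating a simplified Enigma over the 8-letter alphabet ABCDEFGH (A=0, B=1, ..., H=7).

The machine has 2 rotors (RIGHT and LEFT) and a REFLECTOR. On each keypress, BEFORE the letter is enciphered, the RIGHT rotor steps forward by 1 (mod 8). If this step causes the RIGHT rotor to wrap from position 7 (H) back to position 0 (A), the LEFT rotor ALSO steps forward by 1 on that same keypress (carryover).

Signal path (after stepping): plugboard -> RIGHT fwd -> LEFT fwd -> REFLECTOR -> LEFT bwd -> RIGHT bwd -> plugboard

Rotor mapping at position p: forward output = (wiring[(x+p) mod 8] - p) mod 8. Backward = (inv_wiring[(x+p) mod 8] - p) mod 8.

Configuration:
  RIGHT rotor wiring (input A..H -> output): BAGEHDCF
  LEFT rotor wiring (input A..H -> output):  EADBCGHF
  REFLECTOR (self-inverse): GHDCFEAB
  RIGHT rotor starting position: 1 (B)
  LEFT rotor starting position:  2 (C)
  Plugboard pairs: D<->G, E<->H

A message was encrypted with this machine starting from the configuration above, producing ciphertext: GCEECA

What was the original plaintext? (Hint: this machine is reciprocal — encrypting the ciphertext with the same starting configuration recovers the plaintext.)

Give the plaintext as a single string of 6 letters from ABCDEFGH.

Char 1 ('G'): step: R->2, L=2; G->plug->D->R->B->L->H->refl->B->L'->A->R'->E->plug->H
Char 2 ('C'): step: R->3, L=2; C->plug->C->R->A->L->B->refl->H->L'->B->R'->A->plug->A
Char 3 ('E'): step: R->4, L=2; E->plug->H->R->A->L->B->refl->H->L'->B->R'->D->plug->G
Char 4 ('E'): step: R->5, L=2; E->plug->H->R->C->L->A->refl->G->L'->H->R'->G->plug->D
Char 5 ('C'): step: R->6, L=2; C->plug->C->R->D->L->E->refl->F->L'->E->R'->A->plug->A
Char 6 ('A'): step: R->7, L=2; A->plug->A->R->G->L->C->refl->D->L'->F->R'->E->plug->H

Answer: HAGDAH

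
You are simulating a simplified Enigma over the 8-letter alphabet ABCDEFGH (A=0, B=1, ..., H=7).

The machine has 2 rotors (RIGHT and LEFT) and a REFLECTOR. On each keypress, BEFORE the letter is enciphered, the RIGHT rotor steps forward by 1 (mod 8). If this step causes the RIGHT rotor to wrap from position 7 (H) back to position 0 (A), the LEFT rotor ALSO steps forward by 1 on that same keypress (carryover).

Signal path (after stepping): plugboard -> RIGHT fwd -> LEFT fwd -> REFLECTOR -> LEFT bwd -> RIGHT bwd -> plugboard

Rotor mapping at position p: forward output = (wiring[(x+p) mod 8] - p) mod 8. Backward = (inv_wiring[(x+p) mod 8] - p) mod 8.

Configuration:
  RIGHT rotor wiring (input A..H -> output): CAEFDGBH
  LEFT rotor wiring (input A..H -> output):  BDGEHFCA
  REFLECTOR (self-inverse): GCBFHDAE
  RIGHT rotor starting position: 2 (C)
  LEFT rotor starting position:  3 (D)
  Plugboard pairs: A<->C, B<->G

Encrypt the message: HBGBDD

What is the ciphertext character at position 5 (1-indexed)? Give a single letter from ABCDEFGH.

Char 1 ('H'): step: R->3, L=3; H->plug->H->R->B->L->E->refl->H->L'->D->R'->C->plug->A
Char 2 ('B'): step: R->4, L=3; B->plug->G->R->A->L->B->refl->C->L'->C->R'->B->plug->G
Char 3 ('G'): step: R->5, L=3; G->plug->B->R->E->L->F->refl->D->L'->H->R'->F->plug->F
Char 4 ('B'): step: R->6, L=3; B->plug->G->R->F->L->G->refl->A->L'->G->R'->E->plug->E
Char 5 ('D'): step: R->7, L=3; D->plug->D->R->F->L->G->refl->A->L'->G->R'->E->plug->E

E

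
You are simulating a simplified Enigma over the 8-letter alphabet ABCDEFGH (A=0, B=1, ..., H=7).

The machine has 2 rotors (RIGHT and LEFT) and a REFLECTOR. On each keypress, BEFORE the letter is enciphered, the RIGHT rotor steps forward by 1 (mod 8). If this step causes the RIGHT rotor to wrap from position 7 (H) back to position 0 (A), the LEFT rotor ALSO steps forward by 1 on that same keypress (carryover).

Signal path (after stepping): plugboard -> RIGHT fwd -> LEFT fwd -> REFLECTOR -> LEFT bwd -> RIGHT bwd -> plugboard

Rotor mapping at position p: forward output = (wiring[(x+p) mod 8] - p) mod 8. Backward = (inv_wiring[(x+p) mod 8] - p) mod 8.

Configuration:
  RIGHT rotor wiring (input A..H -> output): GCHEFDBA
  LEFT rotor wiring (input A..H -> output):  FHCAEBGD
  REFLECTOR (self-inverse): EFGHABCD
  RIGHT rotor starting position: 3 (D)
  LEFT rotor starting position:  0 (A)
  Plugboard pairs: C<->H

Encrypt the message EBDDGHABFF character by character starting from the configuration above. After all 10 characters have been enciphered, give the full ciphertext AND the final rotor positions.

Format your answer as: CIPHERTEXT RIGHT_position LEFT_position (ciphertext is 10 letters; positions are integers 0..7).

Answer: FHAEEEDFCH 5 1

Derivation:
Char 1 ('E'): step: R->4, L=0; E->plug->E->R->C->L->C->refl->G->L'->G->R'->F->plug->F
Char 2 ('B'): step: R->5, L=0; B->plug->B->R->E->L->E->refl->A->L'->D->R'->C->plug->H
Char 3 ('D'): step: R->6, L=0; D->plug->D->R->E->L->E->refl->A->L'->D->R'->A->plug->A
Char 4 ('D'): step: R->7, L=0; D->plug->D->R->A->L->F->refl->B->L'->F->R'->E->plug->E
Char 5 ('G'): step: R->0, L->1 (L advanced); G->plug->G->R->B->L->B->refl->F->L'->F->R'->E->plug->E
Char 6 ('H'): step: R->1, L=1; H->plug->C->R->D->L->D->refl->H->L'->C->R'->E->plug->E
Char 7 ('A'): step: R->2, L=1; A->plug->A->R->F->L->F->refl->B->L'->B->R'->D->plug->D
Char 8 ('B'): step: R->3, L=1; B->plug->B->R->C->L->H->refl->D->L'->D->R'->F->plug->F
Char 9 ('F'): step: R->4, L=1; F->plug->F->R->G->L->C->refl->G->L'->A->R'->H->plug->C
Char 10 ('F'): step: R->5, L=1; F->plug->F->R->C->L->H->refl->D->L'->D->R'->C->plug->H
Final: ciphertext=FHAEEEDFCH, RIGHT=5, LEFT=1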